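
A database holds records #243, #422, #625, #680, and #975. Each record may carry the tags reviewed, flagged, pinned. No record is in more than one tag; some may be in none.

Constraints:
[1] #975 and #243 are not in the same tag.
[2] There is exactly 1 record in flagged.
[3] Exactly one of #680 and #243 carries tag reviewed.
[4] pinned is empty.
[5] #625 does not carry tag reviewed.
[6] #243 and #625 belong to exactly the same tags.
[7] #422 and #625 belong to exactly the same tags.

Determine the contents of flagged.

flagged = {#975}

From (5): #625 ∉ reviewed.
(4): pinned already has 0, so the rest are out.
(6): #243 matches #625: #243 ∉ reviewed.
(7): #422 matches #625: #422 ∉ reviewed.
(3) (exactly one): #680 ∈ reviewed.
Suppose #243 ∈ flagged: no assignment then satisfies all the clues, so #243 ∉ flagged.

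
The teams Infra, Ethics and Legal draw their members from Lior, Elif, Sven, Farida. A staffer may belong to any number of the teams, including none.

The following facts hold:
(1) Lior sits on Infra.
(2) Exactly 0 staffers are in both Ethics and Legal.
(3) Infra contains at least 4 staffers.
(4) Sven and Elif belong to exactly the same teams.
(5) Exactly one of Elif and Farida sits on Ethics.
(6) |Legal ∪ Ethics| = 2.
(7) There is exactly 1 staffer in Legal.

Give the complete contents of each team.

Infra = {Elif, Farida, Lior, Sven}; Ethics = {Farida}; Legal = {Lior}

From (1): Lior ∈ Infra.
(3): only 4 candidates remain for Infra, so all are in.
Suppose Lior ∈ Ethics: no assignment then satisfies all the clues, so Lior ∉ Ethics.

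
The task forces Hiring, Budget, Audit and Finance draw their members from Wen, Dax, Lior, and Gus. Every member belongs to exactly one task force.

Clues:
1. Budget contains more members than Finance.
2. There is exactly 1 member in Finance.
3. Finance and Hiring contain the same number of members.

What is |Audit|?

0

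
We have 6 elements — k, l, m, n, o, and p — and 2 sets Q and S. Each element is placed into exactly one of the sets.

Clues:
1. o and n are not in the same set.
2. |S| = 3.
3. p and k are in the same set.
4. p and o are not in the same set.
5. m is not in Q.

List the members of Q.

Q = {k, n, p}

From (5): m ∉ Q.
Only one set left: m ∈ S.
Suppose k ∉ Q: no assignment then satisfies all the clues, so k ∈ Q.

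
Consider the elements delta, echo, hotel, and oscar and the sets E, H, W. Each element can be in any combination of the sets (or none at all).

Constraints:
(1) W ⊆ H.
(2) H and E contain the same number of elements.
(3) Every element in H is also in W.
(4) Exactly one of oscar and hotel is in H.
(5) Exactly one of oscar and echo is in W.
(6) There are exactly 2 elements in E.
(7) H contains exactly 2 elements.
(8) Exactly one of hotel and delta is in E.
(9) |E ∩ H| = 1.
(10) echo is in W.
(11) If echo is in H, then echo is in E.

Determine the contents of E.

E = {delta, echo}

From (10): echo ∈ W.
(1) with echo ∈ W: echo ∈ H.
(5) (exactly one): oscar ∉ W.
(11): echo ∈ E.
(3) contrapositive: oscar ∉ H.
(4) (exactly one): hotel ∈ H.
(7): H already has 2, so the rest are out.
(1) contrapositive: delta ∉ W.
(3) with hotel ∈ H: hotel ∈ W.
Suppose delta ∉ E: no assignment then satisfies all the clues, so delta ∈ E.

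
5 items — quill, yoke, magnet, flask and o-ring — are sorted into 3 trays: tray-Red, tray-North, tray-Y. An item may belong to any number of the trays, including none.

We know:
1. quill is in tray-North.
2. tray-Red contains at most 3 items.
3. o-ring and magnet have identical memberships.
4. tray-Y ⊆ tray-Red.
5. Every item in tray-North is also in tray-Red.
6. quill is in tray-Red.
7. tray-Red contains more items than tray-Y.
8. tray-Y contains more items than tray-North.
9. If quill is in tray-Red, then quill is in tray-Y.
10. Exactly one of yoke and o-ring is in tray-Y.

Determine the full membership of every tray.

tray-Red = {flask, quill, yoke}; tray-North = {quill}; tray-Y = {quill, yoke}

From (1): quill ∈ tray-North.
From (6): quill ∈ tray-Red.
(9): quill ∈ tray-Y.
Suppose yoke ∉ tray-Red: no assignment then satisfies all the clues, so yoke ∈ tray-Red.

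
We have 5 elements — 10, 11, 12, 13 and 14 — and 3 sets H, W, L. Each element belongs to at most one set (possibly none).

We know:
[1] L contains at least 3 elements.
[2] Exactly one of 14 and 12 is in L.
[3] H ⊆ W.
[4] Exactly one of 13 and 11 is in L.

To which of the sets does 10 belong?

10: L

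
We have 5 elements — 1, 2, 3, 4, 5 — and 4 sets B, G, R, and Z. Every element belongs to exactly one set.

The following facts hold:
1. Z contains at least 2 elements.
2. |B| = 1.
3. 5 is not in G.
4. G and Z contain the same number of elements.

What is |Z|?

2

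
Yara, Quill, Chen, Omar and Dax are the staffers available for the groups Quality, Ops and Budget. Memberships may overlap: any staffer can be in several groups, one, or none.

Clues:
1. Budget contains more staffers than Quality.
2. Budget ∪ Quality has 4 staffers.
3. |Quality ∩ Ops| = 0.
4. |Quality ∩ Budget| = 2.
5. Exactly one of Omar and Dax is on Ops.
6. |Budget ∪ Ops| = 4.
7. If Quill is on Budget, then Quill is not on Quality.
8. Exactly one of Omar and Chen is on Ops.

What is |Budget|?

4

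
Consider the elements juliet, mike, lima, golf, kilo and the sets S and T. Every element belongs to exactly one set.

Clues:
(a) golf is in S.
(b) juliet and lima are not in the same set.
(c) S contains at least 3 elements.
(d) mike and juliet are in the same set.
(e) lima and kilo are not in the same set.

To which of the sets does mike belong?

From (a): golf ∈ S.
Suppose mike ∉ S: no assignment then satisfies all the clues, so mike ∈ S.

mike: S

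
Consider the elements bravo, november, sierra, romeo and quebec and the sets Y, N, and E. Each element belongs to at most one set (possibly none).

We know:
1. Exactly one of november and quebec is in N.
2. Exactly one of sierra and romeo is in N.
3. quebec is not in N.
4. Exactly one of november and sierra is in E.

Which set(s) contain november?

From (3): quebec ∉ N.
(1) (exactly one): november ∈ N.
(4) (exactly one): sierra ∈ E.
(2) (exactly one): romeo ∈ N.

november: N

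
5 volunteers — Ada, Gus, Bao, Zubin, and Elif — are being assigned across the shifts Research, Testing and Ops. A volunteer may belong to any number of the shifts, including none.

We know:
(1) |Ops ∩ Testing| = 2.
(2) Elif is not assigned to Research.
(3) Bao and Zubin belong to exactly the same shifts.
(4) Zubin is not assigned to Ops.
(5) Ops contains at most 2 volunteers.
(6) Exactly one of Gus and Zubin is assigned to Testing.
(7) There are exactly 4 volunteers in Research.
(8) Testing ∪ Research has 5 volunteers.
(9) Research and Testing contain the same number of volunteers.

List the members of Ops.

Ops = {Ada, Elif}

From (2): Elif ∉ Research.
From (4): Zubin ∉ Ops.
(3): Bao matches Zubin: Bao ∉ Ops.
(7): only 4 candidates remain for Research, so all are in.
Suppose Ada ∉ Ops: no assignment then satisfies all the clues, so Ada ∈ Ops.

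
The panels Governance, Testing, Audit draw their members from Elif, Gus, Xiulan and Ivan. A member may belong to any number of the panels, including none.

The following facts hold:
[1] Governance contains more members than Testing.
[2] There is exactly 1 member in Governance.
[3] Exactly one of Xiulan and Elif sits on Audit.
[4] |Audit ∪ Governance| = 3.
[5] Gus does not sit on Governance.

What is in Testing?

Testing = {}

From (5): Gus ∉ Governance.
Suppose Elif ∈ Testing: no assignment then satisfies all the clues, so Elif ∉ Testing.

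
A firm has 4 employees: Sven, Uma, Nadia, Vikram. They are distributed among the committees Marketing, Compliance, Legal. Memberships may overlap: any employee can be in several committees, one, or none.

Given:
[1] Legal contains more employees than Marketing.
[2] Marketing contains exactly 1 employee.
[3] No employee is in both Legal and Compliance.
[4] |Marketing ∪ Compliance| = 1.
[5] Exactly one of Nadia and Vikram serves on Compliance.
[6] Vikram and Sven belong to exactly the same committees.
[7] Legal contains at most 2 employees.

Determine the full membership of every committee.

Marketing = {Nadia}; Compliance = {Nadia}; Legal = {Sven, Vikram}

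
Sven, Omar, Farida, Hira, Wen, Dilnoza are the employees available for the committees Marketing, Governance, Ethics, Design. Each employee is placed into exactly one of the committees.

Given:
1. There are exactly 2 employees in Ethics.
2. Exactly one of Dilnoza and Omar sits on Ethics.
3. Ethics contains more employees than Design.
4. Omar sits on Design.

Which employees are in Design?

Design = {Omar}

From (4): Omar ∈ Design.
(2) (exactly one): Dilnoza ∈ Ethics.
Suppose Sven ∈ Design: no assignment then satisfies all the clues, so Sven ∉ Design.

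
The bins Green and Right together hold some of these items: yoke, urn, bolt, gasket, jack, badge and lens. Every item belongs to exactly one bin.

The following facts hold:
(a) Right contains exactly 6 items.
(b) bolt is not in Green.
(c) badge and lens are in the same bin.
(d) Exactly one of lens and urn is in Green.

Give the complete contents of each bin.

Green = {urn}; Right = {badge, bolt, gasket, jack, lens, yoke}

From (b): bolt ∉ Green.
Only one bin left: bolt ∈ Right.
Suppose yoke ∈ Green: no assignment then satisfies all the clues, so yoke ∉ Green.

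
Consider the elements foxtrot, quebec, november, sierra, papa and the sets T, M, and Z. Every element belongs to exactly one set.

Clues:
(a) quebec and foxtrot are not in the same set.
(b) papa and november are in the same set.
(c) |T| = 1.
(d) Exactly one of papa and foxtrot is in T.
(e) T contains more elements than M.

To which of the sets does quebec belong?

quebec: Z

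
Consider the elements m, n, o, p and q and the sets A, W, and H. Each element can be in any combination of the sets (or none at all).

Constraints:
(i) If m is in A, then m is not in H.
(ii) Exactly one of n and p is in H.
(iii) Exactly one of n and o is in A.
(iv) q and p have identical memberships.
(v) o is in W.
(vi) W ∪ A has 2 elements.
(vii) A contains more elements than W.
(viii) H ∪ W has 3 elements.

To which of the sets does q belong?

q: H

From (v): o ∈ W.
Suppose q ∈ A: no assignment then satisfies all the clues, so q ∉ A.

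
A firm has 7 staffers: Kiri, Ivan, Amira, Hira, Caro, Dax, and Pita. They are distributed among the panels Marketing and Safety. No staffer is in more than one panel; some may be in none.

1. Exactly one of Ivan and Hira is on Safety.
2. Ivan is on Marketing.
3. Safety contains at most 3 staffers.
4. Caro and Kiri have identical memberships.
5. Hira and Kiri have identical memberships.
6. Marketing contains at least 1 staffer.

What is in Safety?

Safety = {Caro, Hira, Kiri}

From (2): Ivan ∈ Marketing.
(1) (exactly one): Hira ∈ Safety.
(5): Kiri matches Hira: Kiri ∉ Marketing.
(5): Kiri matches Hira: Kiri ∈ Safety.
(4): Caro matches Kiri: Caro ∉ Marketing.
(4): Caro matches Kiri: Caro ∈ Safety.
(3): Safety already has 3, so the rest are out.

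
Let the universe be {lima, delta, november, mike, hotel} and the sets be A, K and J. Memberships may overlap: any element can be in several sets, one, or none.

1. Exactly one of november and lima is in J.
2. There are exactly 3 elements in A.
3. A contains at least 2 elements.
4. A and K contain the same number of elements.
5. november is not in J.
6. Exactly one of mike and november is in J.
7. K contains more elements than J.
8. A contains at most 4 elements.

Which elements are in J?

J = {lima, mike}

From (5): november ∉ J.
(1) (exactly one): lima ∈ J.
(6) (exactly one): mike ∈ J.
Suppose delta ∈ J: no assignment then satisfies all the clues, so delta ∉ J.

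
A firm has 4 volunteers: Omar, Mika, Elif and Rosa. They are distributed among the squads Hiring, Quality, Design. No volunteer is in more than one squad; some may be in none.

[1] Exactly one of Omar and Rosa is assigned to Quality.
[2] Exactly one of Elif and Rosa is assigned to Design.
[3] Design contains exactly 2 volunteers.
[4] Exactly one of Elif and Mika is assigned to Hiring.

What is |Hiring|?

1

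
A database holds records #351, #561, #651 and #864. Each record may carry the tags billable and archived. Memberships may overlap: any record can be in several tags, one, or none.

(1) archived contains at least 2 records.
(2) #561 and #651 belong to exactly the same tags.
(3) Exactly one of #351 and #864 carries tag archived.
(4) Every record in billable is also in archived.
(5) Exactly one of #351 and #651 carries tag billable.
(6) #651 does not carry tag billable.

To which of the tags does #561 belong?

#561: archived

From (6): #651 ∉ billable.
(2): #561 matches #651: #561 ∉ billable.
(5) (exactly one): #351 ∈ billable.
(4) with #351 ∈ billable: #351 ∈ archived.
(3) (exactly one): #864 ∉ archived.
(4) contrapositive: #864 ∉ billable.
Suppose #561 ∉ archived: no assignment then satisfies all the clues, so #561 ∈ archived.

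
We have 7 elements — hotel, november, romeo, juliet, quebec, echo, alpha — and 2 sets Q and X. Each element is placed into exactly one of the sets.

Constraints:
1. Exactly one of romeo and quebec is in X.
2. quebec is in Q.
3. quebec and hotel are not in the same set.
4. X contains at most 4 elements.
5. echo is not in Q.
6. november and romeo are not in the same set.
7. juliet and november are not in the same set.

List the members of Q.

Q = {alpha, november, quebec}

From (2): quebec ∈ Q.
From (5): echo ∉ Q.
(1) (exactly one): romeo ∈ X.
(3): hotel ∉ Q.
(6): november ∉ X.
Only one set left: hotel ∈ X.
Only one set left: november ∈ Q.
Only one set left: echo ∈ X.
(7): juliet ∉ Q.
Only one set left: juliet ∈ X.
(4): X already has 4, so the rest are out.
Only one set left: alpha ∈ Q.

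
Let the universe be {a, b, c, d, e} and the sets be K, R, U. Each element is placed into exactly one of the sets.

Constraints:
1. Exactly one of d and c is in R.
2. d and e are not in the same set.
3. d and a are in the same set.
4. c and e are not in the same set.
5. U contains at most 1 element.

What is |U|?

1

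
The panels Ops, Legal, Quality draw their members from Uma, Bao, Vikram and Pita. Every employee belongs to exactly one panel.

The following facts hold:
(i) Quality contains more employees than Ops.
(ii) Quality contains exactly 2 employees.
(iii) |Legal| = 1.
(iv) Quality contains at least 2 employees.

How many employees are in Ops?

1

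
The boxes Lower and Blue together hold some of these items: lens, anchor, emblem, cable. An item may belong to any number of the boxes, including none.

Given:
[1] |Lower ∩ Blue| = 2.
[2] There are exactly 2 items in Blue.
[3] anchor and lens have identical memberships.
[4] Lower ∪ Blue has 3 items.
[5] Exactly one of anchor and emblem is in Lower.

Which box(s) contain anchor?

anchor: Blue, Lower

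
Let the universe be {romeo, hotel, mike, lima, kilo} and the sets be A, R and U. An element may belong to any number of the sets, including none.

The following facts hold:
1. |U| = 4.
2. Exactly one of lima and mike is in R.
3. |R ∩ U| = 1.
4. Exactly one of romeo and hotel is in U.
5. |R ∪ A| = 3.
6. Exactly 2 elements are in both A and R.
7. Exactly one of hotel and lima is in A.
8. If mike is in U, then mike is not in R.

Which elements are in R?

R = {lima, romeo}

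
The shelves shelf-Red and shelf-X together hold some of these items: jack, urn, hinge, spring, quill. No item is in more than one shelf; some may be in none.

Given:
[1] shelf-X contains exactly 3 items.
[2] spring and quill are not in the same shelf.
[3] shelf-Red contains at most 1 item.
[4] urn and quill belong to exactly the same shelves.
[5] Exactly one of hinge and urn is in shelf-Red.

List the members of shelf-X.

shelf-X = {jack, quill, urn}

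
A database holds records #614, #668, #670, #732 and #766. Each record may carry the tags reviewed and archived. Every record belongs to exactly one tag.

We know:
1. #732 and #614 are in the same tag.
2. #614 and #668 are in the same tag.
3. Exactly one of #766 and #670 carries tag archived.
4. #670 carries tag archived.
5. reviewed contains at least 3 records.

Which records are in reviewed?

From (4): #670 ∈ archived.
(3) (exactly one): #766 ∉ archived.
Only one tag left: #766 ∈ reviewed.
Suppose #614 ∉ reviewed: no assignment then satisfies all the clues, so #614 ∈ reviewed.

reviewed = {#614, #668, #732, #766}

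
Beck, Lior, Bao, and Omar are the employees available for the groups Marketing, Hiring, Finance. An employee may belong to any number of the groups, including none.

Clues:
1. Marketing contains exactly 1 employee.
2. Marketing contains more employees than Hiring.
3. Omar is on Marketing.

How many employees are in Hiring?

0

From (3): Omar ∈ Marketing.
(1): Marketing already has 1, so the rest are out.
Suppose Beck ∈ Hiring: no assignment then satisfies all the clues, so Beck ∉ Hiring.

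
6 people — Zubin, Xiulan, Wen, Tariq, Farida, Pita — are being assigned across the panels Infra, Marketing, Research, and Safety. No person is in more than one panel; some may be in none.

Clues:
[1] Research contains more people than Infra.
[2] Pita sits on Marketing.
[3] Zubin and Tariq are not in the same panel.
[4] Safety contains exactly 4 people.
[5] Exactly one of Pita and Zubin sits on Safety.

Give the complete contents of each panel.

Infra = {}; Marketing = {Pita}; Research = {Tariq}; Safety = {Farida, Wen, Xiulan, Zubin}

From (2): Pita ∈ Marketing.
(5) (exactly one): Zubin ∈ Safety.
(3): Tariq ∉ Safety.
(4): only 4 candidates remain for Safety, so all are in.
Suppose Tariq ∈ Infra: no assignment then satisfies all the clues, so Tariq ∉ Infra.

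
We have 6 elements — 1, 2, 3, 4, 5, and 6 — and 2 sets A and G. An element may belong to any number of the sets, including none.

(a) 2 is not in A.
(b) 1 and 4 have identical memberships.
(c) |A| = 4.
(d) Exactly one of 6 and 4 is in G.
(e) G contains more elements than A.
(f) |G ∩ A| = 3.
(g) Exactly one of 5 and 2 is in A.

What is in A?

A = {1, 4, 5, 6}

From (a): 2 ∉ A.
(g) (exactly one): 5 ∈ A.
Suppose 1 ∉ A: no assignment then satisfies all the clues, so 1 ∈ A.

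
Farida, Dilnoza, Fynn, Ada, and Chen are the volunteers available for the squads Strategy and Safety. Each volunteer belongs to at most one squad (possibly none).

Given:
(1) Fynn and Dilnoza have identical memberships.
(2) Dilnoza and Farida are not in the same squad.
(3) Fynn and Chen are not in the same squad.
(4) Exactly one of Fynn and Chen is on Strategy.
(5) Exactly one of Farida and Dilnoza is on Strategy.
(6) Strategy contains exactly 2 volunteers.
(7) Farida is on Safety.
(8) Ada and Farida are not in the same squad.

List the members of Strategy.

Strategy = {Dilnoza, Fynn}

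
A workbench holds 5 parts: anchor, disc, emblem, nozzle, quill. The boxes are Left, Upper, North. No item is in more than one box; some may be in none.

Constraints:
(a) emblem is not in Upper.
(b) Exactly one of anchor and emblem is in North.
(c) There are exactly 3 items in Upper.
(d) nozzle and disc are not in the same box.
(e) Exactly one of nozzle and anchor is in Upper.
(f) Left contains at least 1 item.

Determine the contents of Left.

Left = {nozzle}

From (a): emblem ∉ Upper.
Suppose anchor ∈ Left: no assignment then satisfies all the clues, so anchor ∉ Left.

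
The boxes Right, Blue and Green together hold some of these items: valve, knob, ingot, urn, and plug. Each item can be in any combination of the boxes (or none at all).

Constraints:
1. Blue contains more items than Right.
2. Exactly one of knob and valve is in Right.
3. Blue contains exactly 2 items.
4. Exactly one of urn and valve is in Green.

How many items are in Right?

1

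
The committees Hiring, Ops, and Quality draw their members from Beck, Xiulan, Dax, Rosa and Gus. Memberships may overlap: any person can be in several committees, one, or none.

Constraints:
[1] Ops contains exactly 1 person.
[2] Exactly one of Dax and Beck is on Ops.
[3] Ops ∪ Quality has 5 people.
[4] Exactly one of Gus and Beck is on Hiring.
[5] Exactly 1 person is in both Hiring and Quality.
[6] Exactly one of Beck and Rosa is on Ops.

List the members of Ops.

Ops = {Beck}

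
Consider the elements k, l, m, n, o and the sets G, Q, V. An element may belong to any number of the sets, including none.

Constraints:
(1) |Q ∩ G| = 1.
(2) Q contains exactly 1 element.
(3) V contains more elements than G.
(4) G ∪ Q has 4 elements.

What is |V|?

5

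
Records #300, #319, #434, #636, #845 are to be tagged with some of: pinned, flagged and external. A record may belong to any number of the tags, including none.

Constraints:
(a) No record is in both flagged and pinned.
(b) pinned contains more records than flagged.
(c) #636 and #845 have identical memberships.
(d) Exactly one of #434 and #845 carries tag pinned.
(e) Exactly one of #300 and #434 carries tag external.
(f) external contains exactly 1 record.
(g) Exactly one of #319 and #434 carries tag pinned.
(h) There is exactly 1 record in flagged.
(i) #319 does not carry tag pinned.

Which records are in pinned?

pinned = {#300, #434}

From (i): #319 ∉ pinned.
(g) (exactly one): #434 ∈ pinned.
(a) (disjoint): #434 ∉ flagged.
(d) (exactly one): #845 ∉ pinned.
(c): #636 matches #845: #636 ∉ pinned.
Suppose #300 ∉ pinned: no assignment then satisfies all the clues, so #300 ∈ pinned.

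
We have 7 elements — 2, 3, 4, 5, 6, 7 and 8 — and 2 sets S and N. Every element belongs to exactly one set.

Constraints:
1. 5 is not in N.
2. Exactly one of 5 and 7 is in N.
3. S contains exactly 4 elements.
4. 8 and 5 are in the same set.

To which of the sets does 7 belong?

7: N

From (1): 5 ∉ N.
(2) (exactly one): 7 ∈ N.
(4): 8 matches 5: 8 ∉ N.
Only one set left: 5 ∈ S.
Only one set left: 8 ∈ S.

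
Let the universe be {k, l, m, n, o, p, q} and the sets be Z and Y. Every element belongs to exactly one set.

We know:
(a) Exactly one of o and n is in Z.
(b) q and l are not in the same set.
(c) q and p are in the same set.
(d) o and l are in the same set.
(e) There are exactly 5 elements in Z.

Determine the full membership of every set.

Z = {k, m, n, p, q}; Y = {l, o}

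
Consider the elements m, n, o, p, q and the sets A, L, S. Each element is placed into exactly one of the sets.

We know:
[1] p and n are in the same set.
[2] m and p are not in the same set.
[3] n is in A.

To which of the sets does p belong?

From (3): n ∈ A.
(1): p matches n: p ∈ A.
(2): m ∉ A.

p: A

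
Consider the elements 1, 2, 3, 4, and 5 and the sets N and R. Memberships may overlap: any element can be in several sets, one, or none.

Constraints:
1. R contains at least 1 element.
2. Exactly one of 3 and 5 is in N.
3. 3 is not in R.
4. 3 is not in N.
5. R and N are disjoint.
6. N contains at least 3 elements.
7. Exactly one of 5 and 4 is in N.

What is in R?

R = {4}

From (3): 3 ∉ R.
From (4): 3 ∉ N.
(2) (exactly one): 5 ∈ N.
(5) (disjoint): 5 ∉ R.
(7) (exactly one): 4 ∉ N.
(6): only 3 candidates remain for N, so all are in.
(5) (disjoint): 1 ∉ R.
(5) (disjoint): 2 ∉ R.
(1): only 1 candidates remain for R, so all are in.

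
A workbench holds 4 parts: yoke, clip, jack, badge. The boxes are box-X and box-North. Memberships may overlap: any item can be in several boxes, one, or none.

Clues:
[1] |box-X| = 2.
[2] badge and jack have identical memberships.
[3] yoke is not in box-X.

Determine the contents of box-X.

box-X = {badge, jack}

From (3): yoke ∉ box-X.
Suppose clip ∈ box-X: no assignment then satisfies all the clues, so clip ∉ box-X.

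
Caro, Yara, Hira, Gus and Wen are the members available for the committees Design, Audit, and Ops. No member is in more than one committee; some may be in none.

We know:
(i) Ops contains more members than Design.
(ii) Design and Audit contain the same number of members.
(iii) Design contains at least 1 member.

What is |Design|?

1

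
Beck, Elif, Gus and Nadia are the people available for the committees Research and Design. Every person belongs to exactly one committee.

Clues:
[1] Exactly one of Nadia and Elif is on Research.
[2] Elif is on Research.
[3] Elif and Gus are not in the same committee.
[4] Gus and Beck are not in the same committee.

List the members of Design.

From (2): Elif ∈ Research.
(1) (exactly one): Nadia ∉ Research.
(3): Gus ∉ Research.
Only one committee left: Gus ∈ Design.
Only one committee left: Nadia ∈ Design.
(4): Beck ∉ Design.
Only one committee left: Beck ∈ Research.

Design = {Gus, Nadia}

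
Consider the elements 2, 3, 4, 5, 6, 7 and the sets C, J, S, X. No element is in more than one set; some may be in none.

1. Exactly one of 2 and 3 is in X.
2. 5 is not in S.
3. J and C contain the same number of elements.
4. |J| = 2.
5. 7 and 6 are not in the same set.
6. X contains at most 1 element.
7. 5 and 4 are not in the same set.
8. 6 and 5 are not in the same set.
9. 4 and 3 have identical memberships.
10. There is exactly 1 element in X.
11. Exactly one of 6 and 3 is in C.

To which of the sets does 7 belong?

From (2): 5 ∉ S.
Suppose 7 ∈ C: no assignment then satisfies all the clues, so 7 ∉ C.

7: J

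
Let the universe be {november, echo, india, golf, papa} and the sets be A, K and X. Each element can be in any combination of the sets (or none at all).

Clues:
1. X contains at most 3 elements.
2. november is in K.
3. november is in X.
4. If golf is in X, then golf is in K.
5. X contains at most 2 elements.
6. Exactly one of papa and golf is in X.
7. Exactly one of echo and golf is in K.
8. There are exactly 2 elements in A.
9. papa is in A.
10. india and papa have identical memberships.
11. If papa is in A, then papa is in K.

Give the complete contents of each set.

A = {india, papa}; K = {golf, india, november, papa}; X = {golf, november}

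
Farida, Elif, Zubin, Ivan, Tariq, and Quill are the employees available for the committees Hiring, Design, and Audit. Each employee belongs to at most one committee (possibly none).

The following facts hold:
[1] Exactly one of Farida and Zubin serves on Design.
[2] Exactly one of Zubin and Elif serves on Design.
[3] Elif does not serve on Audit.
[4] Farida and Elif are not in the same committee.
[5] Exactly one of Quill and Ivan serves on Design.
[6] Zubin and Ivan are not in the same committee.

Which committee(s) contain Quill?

Quill: Design

From (3): Elif ∉ Audit.
Suppose Quill ∈ Hiring: no assignment then satisfies all the clues, so Quill ∉ Hiring.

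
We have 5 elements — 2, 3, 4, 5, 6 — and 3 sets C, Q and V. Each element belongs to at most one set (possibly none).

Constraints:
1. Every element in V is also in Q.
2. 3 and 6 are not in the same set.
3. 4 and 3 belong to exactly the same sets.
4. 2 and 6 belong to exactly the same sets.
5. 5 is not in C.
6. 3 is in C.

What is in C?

From (5): 5 ∉ C.
From (6): 3 ∈ C.
(2): 6 ∉ C.
(3): 4 matches 3: 4 ∈ C.
(4): 2 matches 6: 2 ∉ C.

C = {3, 4}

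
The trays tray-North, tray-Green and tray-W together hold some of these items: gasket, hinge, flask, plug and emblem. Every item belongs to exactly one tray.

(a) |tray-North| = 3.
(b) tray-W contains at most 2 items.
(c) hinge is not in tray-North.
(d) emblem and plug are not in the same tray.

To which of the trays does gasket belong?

From (c): hinge ∉ tray-North.
Suppose gasket ∉ tray-North: no assignment then satisfies all the clues, so gasket ∈ tray-North.

gasket: tray-North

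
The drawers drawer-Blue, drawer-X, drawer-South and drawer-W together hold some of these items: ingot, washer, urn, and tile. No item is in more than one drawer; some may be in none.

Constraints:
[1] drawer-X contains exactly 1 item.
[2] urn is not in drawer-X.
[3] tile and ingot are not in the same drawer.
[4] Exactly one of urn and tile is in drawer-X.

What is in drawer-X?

drawer-X = {tile}

From (2): urn ∉ drawer-X.
(4) (exactly one): tile ∈ drawer-X.
(1): drawer-X already has 1, so the rest are out.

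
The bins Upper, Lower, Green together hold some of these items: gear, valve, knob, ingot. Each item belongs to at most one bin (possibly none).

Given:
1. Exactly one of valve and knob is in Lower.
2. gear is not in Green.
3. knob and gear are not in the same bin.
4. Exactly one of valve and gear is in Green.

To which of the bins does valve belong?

From (2): gear ∉ Green.
(4) (exactly one): valve ∈ Green.
(1) (exactly one): knob ∈ Lower.
(3): gear ∉ Lower.

valve: Green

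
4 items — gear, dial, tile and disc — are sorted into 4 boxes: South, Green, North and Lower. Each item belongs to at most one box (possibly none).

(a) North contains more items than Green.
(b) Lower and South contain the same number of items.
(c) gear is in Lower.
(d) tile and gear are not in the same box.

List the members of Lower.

Lower = {gear}

From (c): gear ∈ Lower.
(d): tile ∉ Lower.
Suppose dial ∈ Lower: no assignment then satisfies all the clues, so dial ∉ Lower.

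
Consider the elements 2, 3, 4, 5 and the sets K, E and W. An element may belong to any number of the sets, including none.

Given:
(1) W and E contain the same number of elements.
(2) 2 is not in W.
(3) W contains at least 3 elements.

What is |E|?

3

From (2): 2 ∉ W.
(3): only 3 candidates remain for W, so all are in.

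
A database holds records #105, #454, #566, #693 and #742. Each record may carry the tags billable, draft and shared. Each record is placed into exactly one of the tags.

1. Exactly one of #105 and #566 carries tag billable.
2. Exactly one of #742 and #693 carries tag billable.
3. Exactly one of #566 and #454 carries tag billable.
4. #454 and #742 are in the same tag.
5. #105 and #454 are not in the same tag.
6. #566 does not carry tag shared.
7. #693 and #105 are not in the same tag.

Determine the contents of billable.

billable = {#566, #693}

From (6): #566 ∉ shared.
Suppose #105 ∈ billable: no assignment then satisfies all the clues, so #105 ∉ billable.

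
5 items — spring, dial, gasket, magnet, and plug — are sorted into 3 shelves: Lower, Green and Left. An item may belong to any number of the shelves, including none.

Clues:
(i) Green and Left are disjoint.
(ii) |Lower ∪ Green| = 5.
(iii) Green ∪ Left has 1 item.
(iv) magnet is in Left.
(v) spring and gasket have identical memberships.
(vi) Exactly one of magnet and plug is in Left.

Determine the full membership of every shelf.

Lower = {dial, gasket, magnet, plug, spring}; Green = {}; Left = {magnet}

From (iv): magnet ∈ Left.
(i) (disjoint): magnet ∉ Green.
(vi) (exactly one): plug ∉ Left.
Suppose spring ∉ Lower: no assignment then satisfies all the clues, so spring ∈ Lower.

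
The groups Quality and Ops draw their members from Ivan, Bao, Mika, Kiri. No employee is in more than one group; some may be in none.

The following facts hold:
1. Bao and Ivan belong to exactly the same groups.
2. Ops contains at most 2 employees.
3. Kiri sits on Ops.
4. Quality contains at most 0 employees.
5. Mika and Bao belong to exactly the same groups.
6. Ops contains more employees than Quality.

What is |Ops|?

1

From (3): Kiri ∈ Ops.
(4): Quality already has 0, so the rest are out.
Suppose Ivan ∈ Ops: no assignment then satisfies all the clues, so Ivan ∉ Ops.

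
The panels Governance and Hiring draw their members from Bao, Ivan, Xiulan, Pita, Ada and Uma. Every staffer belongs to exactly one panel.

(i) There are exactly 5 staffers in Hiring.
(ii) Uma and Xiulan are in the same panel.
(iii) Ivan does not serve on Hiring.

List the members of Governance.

Governance = {Ivan}

From (iii): Ivan ∉ Hiring.
(i): only 5 candidates remain for Hiring, so all are in.
Only one panel left: Ivan ∈ Governance.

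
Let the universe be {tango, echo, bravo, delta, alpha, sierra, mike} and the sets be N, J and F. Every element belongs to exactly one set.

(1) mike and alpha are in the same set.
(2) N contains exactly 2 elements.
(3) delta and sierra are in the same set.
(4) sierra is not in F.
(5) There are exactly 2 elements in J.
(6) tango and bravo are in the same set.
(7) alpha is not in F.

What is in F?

F = {bravo, echo, tango}

From (4): sierra ∉ F.
From (7): alpha ∉ F.
(1): mike matches alpha: mike ∉ F.
(3): delta matches sierra: delta ∉ F.
Suppose tango ∉ F: no assignment then satisfies all the clues, so tango ∈ F.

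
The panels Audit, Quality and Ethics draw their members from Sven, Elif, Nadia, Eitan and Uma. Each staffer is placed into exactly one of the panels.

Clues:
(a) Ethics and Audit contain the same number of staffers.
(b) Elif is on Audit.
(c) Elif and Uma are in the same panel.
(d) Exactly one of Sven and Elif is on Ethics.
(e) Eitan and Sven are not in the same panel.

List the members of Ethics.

Ethics = {Nadia, Sven}

From (b): Elif ∈ Audit.
(c): Uma matches Elif: Uma ∈ Audit.
(d) (exactly one): Sven ∈ Ethics.
(e): Eitan ∉ Ethics.
Suppose Nadia ∉ Ethics: no assignment then satisfies all the clues, so Nadia ∈ Ethics.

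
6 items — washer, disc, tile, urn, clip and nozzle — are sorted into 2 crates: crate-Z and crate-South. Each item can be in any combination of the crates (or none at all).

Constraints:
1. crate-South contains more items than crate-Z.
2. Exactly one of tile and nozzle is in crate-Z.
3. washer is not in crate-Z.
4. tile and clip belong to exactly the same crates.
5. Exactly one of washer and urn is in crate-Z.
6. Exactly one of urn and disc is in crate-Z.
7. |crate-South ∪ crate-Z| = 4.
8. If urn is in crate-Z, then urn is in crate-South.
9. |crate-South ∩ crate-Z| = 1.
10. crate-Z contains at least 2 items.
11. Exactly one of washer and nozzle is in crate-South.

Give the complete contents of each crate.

crate-Z = {nozzle, urn}; crate-South = {disc, urn, washer}

From (3): washer ∉ crate-Z.
(5) (exactly one): urn ∈ crate-Z.
(6) (exactly one): disc ∉ crate-Z.
(8): urn ∈ crate-South.
Suppose washer ∉ crate-South: no assignment then satisfies all the clues, so washer ∈ crate-South.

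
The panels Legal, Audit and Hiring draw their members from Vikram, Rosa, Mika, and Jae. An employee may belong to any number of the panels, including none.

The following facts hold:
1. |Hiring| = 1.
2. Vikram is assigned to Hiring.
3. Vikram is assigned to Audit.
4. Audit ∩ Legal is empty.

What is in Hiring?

Hiring = {Vikram}

From (2): Vikram ∈ Hiring.
From (3): Vikram ∈ Audit.
(1): Hiring already has 1, so the rest are out.
(4) (disjoint): Vikram ∉ Legal.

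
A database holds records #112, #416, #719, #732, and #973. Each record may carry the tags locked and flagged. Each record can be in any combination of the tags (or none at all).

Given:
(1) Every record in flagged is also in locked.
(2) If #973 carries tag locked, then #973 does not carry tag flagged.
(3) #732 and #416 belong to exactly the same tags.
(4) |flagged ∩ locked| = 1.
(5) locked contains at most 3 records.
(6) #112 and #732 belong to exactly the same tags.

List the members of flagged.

flagged = {#719}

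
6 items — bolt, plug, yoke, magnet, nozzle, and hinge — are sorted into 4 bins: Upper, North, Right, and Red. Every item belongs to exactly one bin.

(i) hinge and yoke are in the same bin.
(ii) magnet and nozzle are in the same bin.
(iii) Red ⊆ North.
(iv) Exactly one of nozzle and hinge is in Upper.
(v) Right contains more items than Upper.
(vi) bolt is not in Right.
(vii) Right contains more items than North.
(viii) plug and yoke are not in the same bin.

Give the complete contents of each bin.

Upper = {hinge, yoke}; North = {bolt}; Right = {magnet, nozzle, plug}; Red = {}

From (vi): bolt ∉ Right.
Suppose bolt ∈ Upper: no assignment then satisfies all the clues, so bolt ∉ Upper.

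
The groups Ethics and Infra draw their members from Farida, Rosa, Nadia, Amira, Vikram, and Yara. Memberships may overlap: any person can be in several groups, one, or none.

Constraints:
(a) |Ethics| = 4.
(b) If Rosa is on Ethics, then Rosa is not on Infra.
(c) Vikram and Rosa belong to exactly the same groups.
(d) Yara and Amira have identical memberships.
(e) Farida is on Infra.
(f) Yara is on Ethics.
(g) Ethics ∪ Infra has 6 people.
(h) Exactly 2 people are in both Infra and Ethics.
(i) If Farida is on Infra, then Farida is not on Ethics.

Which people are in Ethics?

Ethics = {Amira, Rosa, Vikram, Yara}

From (e): Farida ∈ Infra.
From (f): Yara ∈ Ethics.
(d): Amira matches Yara: Amira ∈ Ethics.
(i): Farida ∉ Ethics.
Suppose Rosa ∉ Ethics: no assignment then satisfies all the clues, so Rosa ∈ Ethics.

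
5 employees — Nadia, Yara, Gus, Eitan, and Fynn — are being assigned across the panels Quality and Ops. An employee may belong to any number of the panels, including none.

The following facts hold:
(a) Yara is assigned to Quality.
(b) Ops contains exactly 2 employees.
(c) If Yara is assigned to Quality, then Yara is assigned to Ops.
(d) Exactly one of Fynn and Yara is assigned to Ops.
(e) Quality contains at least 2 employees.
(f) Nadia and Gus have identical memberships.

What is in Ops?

Ops = {Eitan, Yara}

From (a): Yara ∈ Quality.
(c): Yara ∈ Ops.
(d) (exactly one): Fynn ∉ Ops.
Suppose Nadia ∈ Ops: no assignment then satisfies all the clues, so Nadia ∉ Ops.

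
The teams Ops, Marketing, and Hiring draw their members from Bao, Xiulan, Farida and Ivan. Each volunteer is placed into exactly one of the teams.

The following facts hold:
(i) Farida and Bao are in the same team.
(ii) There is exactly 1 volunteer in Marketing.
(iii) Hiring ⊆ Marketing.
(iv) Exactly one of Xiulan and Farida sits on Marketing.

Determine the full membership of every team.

Ops = {Bao, Farida, Ivan}; Marketing = {Xiulan}; Hiring = {}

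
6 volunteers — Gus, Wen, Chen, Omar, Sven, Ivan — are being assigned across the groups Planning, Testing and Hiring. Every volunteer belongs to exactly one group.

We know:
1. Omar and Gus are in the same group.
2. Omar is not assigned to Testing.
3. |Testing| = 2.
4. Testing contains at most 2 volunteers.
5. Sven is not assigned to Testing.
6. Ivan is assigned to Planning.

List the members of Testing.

Testing = {Chen, Wen}

From (2): Omar ∉ Testing.
From (5): Sven ∉ Testing.
From (6): Ivan ∈ Planning.
(1): Gus matches Omar: Gus ∉ Testing.
(3): only 2 candidates remain for Testing, so all are in.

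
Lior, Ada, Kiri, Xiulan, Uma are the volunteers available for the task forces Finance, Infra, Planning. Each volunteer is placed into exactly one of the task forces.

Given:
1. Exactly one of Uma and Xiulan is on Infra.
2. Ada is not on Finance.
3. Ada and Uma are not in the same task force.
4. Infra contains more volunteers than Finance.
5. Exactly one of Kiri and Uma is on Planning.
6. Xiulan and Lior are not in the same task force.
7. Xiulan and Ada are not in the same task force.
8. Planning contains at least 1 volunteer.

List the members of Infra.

Infra = {Lior, Uma}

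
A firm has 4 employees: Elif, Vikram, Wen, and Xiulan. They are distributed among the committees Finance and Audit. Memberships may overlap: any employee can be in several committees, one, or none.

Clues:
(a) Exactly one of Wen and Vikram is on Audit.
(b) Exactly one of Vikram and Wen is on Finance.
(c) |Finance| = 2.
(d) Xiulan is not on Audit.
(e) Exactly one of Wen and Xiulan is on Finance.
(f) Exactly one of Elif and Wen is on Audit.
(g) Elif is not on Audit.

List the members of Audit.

Audit = {Wen}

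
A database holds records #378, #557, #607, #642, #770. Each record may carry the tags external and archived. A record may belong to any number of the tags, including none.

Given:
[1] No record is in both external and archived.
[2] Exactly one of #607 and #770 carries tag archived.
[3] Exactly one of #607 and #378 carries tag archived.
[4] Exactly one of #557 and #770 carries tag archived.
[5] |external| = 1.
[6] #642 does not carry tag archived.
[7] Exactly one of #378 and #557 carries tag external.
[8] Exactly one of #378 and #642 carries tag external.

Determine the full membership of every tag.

external = {#378}; archived = {#557, #607}

From (6): #642 ∉ archived.
Suppose #378 ∉ external: no assignment then satisfies all the clues, so #378 ∈ external.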